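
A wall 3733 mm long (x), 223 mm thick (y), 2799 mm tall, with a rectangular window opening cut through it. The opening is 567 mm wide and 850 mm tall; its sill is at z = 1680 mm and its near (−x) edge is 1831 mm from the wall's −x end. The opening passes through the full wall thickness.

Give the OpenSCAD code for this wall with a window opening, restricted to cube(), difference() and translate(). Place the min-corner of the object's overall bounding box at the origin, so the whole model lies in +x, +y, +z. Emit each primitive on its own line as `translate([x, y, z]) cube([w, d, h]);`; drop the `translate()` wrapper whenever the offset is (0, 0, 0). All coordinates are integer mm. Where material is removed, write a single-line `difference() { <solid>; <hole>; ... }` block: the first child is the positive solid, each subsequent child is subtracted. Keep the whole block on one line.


difference() { cube([3733, 223, 2799]); translate([1831, 0, 1680]) cube([567, 223, 850]); }


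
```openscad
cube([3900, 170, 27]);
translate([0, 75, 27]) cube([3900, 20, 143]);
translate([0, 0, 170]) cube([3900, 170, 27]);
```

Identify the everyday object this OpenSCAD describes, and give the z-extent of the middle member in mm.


An I-beam. The web height is 143 mm.

Two wide flanges with a thin centred web — an I-beam. Overall 197 mm minus two 27 mm flanges gives a web of 197 − 2·27 = 143 mm.


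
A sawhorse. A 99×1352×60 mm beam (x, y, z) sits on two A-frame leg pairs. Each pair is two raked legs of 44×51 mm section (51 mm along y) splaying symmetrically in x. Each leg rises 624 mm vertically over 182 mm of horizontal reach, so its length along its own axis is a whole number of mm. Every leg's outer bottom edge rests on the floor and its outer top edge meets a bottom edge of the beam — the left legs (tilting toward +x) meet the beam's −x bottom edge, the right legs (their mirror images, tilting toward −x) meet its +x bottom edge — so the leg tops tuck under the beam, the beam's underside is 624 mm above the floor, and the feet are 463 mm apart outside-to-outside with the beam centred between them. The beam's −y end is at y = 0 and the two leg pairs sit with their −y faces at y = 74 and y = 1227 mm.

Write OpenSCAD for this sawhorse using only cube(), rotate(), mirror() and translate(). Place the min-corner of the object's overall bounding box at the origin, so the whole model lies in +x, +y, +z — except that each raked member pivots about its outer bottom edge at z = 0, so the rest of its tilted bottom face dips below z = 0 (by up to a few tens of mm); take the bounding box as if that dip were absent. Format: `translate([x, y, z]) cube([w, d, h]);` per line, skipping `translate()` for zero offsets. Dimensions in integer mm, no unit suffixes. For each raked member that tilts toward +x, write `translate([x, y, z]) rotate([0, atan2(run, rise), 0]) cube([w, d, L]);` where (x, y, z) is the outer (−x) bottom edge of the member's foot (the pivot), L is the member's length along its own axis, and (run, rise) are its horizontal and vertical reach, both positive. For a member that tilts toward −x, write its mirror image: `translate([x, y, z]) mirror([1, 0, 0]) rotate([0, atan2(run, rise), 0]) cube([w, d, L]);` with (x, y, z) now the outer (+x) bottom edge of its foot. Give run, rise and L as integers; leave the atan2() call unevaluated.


translate([182, 0, 624]) cube([99, 1352, 60]);
translate([0, 74, 0]) rotate([0, atan2(182, 624), 0]) cube([44, 51, 650]);
translate([463, 74, 0]) mirror([1, 0, 0]) rotate([0, atan2(182, 624), 0]) cube([44, 51, 650]);
translate([0, 1227, 0]) rotate([0, atan2(182, 624), 0]) cube([44, 51, 650]);
translate([463, 1227, 0]) mirror([1, 0, 0]) rotate([0, atan2(182, 624), 0]) cube([44, 51, 650]);


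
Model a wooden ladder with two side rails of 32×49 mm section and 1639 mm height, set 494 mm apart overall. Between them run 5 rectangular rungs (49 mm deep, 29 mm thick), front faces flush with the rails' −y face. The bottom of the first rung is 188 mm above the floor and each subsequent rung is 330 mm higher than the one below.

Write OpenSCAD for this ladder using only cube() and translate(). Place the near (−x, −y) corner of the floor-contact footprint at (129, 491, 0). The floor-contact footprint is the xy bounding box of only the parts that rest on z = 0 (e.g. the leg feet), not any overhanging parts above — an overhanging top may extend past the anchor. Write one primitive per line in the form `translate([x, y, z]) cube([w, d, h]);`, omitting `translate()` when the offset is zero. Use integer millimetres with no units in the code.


// rung span = 494 - 2*32 = 430
// rung[k] z = 188 + k*330
translate([129, 491, 0]) cube([32, 49, 1639]);
translate([591, 491, 0]) cube([32, 49, 1639]);
translate([161, 491, 188]) cube([430, 49, 29]);
translate([161, 491, 518]) cube([430, 49, 29]);
translate([161, 491, 848]) cube([430, 49, 29]);
translate([161, 491, 1178]) cube([430, 49, 29]);
translate([161, 491, 1508]) cube([430, 49, 29]);


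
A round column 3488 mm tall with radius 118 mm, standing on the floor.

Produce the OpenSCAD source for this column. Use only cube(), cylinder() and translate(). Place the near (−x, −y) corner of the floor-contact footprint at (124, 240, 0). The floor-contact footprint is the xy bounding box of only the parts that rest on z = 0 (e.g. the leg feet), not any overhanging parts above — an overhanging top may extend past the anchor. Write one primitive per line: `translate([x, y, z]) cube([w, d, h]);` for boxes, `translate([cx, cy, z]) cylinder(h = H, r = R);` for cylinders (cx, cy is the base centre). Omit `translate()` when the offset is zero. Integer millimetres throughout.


translate([242, 358, 0]) cylinder(h = 3488, r = 118);


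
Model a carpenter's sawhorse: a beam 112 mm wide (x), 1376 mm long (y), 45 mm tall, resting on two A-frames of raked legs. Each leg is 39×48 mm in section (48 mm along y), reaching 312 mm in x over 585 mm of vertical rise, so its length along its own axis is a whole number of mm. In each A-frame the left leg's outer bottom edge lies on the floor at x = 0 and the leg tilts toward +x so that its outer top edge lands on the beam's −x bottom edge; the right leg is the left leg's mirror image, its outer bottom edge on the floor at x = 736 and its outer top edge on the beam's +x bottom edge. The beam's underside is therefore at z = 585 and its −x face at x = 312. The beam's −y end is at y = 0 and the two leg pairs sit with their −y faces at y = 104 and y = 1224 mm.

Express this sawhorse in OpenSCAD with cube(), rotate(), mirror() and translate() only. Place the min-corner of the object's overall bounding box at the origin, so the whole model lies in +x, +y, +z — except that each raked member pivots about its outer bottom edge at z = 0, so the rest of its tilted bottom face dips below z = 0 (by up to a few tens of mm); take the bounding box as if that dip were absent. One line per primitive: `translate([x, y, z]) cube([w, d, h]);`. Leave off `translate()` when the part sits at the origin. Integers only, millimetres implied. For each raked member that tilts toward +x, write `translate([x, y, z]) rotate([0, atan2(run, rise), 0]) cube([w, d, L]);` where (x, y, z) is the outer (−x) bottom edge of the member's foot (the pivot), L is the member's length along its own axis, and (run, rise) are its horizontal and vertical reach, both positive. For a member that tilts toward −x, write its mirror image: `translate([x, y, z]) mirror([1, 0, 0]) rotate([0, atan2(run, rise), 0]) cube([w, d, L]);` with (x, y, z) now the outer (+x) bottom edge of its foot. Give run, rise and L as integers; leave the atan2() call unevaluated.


translate([312, 0, 585]) cube([112, 1376, 45]);
translate([0, 104, 0]) rotate([0, atan2(312, 585), 0]) cube([39, 48, 663]);
translate([736, 104, 0]) mirror([1, 0, 0]) rotate([0, atan2(312, 585), 0]) cube([39, 48, 663]);
translate([0, 1224, 0]) rotate([0, atan2(312, 585), 0]) cube([39, 48, 663]);
translate([736, 1224, 0]) mirror([1, 0, 0]) rotate([0, atan2(312, 585), 0]) cube([39, 48, 663]);


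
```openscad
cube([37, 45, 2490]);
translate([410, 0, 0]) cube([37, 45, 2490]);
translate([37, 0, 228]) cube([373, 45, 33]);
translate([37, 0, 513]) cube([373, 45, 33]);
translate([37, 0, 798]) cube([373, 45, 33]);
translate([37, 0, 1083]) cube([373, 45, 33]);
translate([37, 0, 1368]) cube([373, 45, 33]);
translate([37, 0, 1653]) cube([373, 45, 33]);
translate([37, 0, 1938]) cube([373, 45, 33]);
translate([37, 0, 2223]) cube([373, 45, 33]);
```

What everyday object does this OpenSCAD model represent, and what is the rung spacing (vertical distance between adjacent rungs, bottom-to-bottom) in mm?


A ladder. The rung spacing is 285 mm.

Two tall 37×45 posts with 8 short bars between them — a ladder. Adjacent rungs sit at z = 228 and z = 513, so the spacing is 513 − 228 = 285 mm.


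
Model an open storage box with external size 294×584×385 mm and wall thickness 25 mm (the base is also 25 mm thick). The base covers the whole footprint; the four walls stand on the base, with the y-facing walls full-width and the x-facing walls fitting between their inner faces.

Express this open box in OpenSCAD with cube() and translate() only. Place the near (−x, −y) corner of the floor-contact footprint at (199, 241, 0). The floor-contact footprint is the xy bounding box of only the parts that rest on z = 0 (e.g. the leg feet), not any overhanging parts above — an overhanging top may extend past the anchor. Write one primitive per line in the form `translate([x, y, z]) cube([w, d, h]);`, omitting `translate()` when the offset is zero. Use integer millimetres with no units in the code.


translate([199, 241, 0]) cube([294, 584, 25]);
translate([199, 241, 25]) cube([294, 25, 360]);
translate([199, 800, 25]) cube([294, 25, 360]);
translate([199, 266, 25]) cube([25, 534, 360]);
translate([468, 266, 25]) cube([25, 534, 360]);


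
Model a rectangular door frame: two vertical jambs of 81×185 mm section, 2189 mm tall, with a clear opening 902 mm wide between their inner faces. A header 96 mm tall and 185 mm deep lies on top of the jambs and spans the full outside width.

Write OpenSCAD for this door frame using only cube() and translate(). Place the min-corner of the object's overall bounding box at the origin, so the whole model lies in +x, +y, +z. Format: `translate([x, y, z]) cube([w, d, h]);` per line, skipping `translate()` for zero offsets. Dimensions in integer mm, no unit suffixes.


cube([81, 185, 2189]);
translate([983, 0, 0]) cube([81, 185, 2189]);
translate([0, 0, 2189]) cube([1064, 185, 96]);


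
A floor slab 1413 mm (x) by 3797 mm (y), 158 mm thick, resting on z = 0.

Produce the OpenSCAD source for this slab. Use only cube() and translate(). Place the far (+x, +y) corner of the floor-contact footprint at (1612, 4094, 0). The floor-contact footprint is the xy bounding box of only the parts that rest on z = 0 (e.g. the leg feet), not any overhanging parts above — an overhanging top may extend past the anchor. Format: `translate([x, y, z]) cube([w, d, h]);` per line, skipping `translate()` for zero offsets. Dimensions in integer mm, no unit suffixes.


translate([199, 297, 0]) cube([1413, 3797, 158]);


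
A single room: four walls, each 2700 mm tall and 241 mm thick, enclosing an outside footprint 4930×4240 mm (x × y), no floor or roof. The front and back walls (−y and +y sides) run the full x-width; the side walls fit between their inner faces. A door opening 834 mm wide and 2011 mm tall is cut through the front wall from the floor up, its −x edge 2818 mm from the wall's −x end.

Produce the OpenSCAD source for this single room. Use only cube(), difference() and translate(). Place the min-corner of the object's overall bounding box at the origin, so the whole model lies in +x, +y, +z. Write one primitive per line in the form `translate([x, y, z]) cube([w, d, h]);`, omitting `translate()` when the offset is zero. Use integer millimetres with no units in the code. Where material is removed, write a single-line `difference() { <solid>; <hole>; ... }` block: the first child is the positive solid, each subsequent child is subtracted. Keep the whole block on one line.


difference() { cube([4930, 241, 2700]); translate([2818, 0, 0]) cube([834, 241, 2011]); }
translate([0, 3999, 0]) cube([4930, 241, 2700]);
translate([0, 241, 0]) cube([241, 3758, 2700]);
translate([4689, 241, 0]) cube([241, 3758, 2700]);


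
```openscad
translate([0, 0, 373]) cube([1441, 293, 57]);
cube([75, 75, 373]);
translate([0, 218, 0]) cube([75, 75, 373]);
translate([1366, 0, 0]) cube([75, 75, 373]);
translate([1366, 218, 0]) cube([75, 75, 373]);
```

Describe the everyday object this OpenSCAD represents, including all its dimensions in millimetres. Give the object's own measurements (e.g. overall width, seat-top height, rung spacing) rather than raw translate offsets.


A long wooden bench with a 1441 mm (x) × 293 mm (y) seat, 57 mm thick, its top surface 430 mm above the floor. Four 75 mm square legs at the seat corners, flush with the edges, run from z = 0 to the seat underside.


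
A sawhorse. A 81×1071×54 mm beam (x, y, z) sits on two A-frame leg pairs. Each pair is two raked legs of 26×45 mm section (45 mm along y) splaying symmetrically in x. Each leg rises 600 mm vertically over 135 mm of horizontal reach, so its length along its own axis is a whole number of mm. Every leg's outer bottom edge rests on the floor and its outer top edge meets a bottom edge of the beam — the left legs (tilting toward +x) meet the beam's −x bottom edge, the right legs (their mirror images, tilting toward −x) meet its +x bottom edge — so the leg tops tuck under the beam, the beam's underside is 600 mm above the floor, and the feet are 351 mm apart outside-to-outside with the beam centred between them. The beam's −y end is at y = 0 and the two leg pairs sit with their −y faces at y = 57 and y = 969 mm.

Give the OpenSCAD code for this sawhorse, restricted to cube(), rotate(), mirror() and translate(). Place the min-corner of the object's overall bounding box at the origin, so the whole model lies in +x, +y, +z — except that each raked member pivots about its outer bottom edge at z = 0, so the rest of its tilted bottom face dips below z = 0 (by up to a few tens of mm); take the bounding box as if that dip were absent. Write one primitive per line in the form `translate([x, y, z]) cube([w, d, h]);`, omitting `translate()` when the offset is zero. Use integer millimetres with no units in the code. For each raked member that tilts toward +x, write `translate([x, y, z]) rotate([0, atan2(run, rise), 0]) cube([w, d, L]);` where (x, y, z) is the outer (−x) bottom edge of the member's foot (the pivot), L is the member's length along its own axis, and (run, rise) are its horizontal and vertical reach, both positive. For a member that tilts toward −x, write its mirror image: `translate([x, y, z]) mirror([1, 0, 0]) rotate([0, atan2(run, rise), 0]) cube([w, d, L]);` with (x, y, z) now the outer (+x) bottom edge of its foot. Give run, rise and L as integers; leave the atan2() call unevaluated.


translate([135, 0, 600]) cube([81, 1071, 54]);
translate([0, 57, 0]) rotate([0, atan2(135, 600), 0]) cube([26, 45, 615]);
translate([351, 57, 0]) mirror([1, 0, 0]) rotate([0, atan2(135, 600), 0]) cube([26, 45, 615]);
translate([0, 969, 0]) rotate([0, atan2(135, 600), 0]) cube([26, 45, 615]);
translate([351, 969, 0]) mirror([1, 0, 0]) rotate([0, atan2(135, 600), 0]) cube([26, 45, 615]);


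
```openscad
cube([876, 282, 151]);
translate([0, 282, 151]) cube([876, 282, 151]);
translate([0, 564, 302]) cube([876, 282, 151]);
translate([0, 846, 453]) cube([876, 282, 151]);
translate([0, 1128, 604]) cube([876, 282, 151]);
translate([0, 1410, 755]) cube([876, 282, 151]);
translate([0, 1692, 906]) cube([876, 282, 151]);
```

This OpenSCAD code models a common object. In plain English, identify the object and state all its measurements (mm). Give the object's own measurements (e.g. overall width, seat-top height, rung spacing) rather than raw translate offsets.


A straight staircase of 7 solid steps. Each step is 876 mm wide (x), 282 mm deep (y, the going) and 151 mm tall (the rise). The first step rests on the floor; each subsequent step sits one going further in +y and one rise higher in +z, directly behind and above the previous step with no overlap.


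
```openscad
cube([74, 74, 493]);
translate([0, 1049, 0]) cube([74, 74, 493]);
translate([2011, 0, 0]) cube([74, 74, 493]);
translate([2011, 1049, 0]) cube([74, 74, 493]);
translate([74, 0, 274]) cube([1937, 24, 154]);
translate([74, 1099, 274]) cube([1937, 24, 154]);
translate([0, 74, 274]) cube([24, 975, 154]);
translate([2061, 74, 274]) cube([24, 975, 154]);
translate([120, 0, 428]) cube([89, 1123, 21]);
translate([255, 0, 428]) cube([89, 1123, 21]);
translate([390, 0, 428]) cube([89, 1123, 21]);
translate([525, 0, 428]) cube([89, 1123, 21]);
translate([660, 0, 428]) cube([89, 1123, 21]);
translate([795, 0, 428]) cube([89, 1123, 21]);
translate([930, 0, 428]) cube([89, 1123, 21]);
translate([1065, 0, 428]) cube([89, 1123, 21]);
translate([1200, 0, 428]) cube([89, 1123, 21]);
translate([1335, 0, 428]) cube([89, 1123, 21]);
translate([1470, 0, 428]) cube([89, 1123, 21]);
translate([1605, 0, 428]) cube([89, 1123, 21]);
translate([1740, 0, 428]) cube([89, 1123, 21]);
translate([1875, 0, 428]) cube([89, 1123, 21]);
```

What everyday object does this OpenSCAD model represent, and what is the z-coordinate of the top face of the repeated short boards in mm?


A bed frame. The slat-top height is 449 mm.

Four posts, four rails, and a row of slats — a bed frame. Slats sit on the rails at z = 274 + 154 = 428; with slat thickness 21, the top is 449 mm.


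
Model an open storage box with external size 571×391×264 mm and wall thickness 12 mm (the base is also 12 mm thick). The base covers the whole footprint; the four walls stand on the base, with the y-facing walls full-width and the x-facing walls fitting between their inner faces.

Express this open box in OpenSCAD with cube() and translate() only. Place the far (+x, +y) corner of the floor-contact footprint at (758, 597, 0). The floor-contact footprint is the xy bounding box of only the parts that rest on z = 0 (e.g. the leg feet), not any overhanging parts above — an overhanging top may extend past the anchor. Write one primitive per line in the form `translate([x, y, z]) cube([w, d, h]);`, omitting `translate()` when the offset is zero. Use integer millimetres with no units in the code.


translate([187, 206, 0]) cube([571, 391, 12]);
translate([187, 206, 12]) cube([571, 12, 252]);
translate([187, 585, 12]) cube([571, 12, 252]);
translate([187, 218, 12]) cube([12, 367, 252]);
translate([746, 218, 12]) cube([12, 367, 252]);


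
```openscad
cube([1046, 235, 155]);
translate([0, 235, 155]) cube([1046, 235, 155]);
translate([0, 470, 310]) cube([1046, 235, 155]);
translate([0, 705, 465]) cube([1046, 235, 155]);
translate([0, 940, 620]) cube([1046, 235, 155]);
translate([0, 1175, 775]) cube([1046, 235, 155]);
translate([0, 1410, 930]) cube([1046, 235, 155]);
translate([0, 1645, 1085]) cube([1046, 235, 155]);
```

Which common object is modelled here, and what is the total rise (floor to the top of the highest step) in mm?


A staircase. The total rise is 1240 mm.

8 identical blocks, each offset up and back from the previous — a staircase. Each step is 155 mm tall and there are 8 of them, so the total rise is 8 × 155 = 1240 mm.


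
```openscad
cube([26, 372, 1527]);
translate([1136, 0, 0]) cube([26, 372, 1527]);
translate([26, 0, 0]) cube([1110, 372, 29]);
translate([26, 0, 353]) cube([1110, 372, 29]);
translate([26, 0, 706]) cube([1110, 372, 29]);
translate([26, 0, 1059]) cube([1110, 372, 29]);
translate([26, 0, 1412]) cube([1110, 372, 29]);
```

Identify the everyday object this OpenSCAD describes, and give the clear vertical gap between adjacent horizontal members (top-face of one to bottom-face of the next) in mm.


A bookshelf. The clear shelf gap is 324 mm.

Two tall side panels with 5 horizontal boards between them — a bookshelf. The first two shelf undersides are at z = 0 and z = 353; with shelf thickness 29, the clear gap is 353 − 0 − 29 = 324 mm.


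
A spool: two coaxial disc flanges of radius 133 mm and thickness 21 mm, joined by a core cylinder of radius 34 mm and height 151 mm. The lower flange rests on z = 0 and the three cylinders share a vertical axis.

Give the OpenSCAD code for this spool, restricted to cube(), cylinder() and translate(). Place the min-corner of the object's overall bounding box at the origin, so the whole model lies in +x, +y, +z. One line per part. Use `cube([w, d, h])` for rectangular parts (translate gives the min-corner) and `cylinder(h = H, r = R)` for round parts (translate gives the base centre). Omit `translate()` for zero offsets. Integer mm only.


translate([133, 133, 0]) cylinder(h = 21, r = 133);
translate([133, 133, 21]) cylinder(h = 151, r = 34);
translate([133, 133, 172]) cylinder(h = 21, r = 133);


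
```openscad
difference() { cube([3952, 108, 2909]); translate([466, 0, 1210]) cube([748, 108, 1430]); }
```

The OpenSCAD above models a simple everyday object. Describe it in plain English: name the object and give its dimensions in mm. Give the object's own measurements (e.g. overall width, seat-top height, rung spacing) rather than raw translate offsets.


A wall 3952 mm long (x), 108 mm thick (y), 2909 mm tall, with a rectangular window opening cut through it. The opening is 748 mm wide and 1430 mm tall; its sill is at z = 1210 mm and its near (−x) edge is 466 mm from the wall's −x end. The opening passes through the full wall thickness.


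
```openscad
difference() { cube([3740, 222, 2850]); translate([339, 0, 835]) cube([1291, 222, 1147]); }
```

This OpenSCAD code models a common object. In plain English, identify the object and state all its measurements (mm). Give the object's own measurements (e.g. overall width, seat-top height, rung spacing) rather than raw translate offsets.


A wall 3740 mm long (x), 222 mm thick (y), 2850 mm tall, with a rectangular window opening cut through it. The opening is 1291 mm wide and 1147 mm tall; its sill is at z = 835 mm and its near (−x) edge is 339 mm from the wall's −x end. The opening passes through the full wall thickness.


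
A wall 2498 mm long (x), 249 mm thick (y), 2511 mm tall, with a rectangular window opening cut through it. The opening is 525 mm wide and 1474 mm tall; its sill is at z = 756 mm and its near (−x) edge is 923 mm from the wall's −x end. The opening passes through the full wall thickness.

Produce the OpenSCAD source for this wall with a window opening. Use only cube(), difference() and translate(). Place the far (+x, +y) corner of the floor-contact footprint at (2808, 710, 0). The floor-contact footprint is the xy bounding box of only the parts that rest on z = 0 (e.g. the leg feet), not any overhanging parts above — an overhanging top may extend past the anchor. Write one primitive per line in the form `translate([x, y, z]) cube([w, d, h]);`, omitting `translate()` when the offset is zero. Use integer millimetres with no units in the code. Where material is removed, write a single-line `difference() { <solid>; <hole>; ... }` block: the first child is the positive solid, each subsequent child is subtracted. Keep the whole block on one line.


difference() { translate([310, 461, 0]) cube([2498, 249, 2511]); translate([1233, 461, 756]) cube([525, 249, 1474]); }


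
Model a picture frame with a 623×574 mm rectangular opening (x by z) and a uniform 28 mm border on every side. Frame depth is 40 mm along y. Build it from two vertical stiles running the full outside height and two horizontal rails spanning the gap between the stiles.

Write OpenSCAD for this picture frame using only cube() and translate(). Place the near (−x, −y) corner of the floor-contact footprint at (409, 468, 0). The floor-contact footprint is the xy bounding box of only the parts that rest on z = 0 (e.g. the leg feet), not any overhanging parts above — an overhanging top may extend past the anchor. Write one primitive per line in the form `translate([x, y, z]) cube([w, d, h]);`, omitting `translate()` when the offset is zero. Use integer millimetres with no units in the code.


translate([409, 468, 0]) cube([28, 40, 630]);
translate([1060, 468, 0]) cube([28, 40, 630]);
translate([437, 468, 0]) cube([623, 40, 28]);
translate([437, 468, 602]) cube([623, 40, 28]);


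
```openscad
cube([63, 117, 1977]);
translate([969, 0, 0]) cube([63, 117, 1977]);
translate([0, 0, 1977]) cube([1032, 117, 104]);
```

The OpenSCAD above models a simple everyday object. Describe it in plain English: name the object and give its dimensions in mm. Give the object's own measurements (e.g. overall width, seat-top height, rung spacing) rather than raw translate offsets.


A door frame. The clear opening is 906 mm wide and 1977 mm high. Two 63 mm wide jambs, 117 mm deep, stand either side of the opening from the floor to the top of the opening. A 104 mm thick head sits across the top of both jambs, spanning the full outside width of the frame.


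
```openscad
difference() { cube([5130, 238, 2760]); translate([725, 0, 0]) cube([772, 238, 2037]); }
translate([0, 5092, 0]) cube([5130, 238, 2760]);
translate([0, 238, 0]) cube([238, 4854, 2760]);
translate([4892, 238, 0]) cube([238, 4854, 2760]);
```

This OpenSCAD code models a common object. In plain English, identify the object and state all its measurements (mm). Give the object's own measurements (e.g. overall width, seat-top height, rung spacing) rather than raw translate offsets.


A single room: four walls, each 2760 mm tall and 238 mm thick, enclosing an outside footprint 5130×5330 mm (x × y), no floor or roof. The front and back walls (−y and +y sides) run the full x-width; the side walls fit between their inner faces. A door opening 772 mm wide and 2037 mm tall is cut through the front wall from the floor up, its −x edge 725 mm from the wall's −x end.


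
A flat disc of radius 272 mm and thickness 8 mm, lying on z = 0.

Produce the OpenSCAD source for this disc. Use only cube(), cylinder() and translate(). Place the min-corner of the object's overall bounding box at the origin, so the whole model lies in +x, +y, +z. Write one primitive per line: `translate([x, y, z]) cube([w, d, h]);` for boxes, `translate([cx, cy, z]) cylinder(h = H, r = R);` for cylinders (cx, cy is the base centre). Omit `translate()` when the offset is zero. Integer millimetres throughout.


translate([272, 272, 0]) cylinder(h = 8, r = 272);


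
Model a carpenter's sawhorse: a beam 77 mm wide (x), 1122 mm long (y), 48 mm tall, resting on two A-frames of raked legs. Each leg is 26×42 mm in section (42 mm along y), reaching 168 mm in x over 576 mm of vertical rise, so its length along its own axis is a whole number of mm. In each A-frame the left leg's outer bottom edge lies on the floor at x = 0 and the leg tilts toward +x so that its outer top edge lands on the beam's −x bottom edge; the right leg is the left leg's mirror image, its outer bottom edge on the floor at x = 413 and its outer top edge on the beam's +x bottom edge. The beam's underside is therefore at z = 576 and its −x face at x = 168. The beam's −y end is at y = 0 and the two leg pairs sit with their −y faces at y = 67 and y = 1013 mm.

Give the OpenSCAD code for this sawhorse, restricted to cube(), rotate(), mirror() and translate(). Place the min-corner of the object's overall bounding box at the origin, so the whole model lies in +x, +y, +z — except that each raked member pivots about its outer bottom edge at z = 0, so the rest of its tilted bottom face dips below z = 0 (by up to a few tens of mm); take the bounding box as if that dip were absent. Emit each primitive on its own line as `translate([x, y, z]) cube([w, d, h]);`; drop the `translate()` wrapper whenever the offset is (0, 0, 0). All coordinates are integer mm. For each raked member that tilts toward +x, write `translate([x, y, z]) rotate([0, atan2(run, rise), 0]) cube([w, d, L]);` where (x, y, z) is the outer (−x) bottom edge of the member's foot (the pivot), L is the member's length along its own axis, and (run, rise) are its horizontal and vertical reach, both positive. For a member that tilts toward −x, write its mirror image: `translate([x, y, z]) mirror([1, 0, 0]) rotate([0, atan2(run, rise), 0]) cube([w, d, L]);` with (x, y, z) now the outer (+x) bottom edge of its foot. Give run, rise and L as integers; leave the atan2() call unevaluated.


translate([168, 0, 576]) cube([77, 1122, 48]);
translate([0, 67, 0]) rotate([0, atan2(168, 576), 0]) cube([26, 42, 600]);
translate([413, 67, 0]) mirror([1, 0, 0]) rotate([0, atan2(168, 576), 0]) cube([26, 42, 600]);
translate([0, 1013, 0]) rotate([0, atan2(168, 576), 0]) cube([26, 42, 600]);
translate([413, 1013, 0]) mirror([1, 0, 0]) rotate([0, atan2(168, 576), 0]) cube([26, 42, 600]);


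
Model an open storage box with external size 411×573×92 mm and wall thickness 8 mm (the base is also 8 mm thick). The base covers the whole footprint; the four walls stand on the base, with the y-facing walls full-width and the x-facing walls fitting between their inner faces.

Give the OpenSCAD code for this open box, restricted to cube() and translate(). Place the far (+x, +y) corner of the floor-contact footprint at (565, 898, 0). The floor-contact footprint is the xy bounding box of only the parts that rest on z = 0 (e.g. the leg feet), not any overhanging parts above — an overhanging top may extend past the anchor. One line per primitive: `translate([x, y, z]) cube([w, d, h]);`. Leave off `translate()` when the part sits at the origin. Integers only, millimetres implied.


translate([154, 325, 0]) cube([411, 573, 8]);
translate([154, 325, 8]) cube([411, 8, 84]);
translate([154, 890, 8]) cube([411, 8, 84]);
translate([154, 333, 8]) cube([8, 557, 84]);
translate([557, 333, 8]) cube([8, 557, 84]);


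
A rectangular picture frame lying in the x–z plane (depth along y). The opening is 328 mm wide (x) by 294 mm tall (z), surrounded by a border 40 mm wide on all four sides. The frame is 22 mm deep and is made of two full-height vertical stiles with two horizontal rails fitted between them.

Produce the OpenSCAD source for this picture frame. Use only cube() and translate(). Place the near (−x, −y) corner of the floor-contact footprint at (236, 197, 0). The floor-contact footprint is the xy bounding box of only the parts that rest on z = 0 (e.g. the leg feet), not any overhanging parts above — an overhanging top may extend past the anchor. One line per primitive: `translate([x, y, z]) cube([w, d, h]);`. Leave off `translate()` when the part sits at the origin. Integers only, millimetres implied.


translate([236, 197, 0]) cube([40, 22, 374]);
translate([604, 197, 0]) cube([40, 22, 374]);
translate([276, 197, 0]) cube([328, 22, 40]);
translate([276, 197, 334]) cube([328, 22, 40]);


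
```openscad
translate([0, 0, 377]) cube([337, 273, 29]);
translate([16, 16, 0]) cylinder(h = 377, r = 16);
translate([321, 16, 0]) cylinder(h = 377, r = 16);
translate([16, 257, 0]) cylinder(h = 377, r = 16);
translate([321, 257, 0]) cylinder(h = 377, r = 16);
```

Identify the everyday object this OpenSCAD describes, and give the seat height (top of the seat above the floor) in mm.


A stool. The seat height is 406 mm.

A 337×273×29 slab at z = 377 on four corner cylinders — a stool. The seat top is 377 + 29 = 406 mm.


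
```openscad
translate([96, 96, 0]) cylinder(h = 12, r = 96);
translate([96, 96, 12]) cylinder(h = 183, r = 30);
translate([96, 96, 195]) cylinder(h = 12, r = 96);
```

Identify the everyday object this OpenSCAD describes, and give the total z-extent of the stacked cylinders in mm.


A spool. The overall height is 207 mm.

Three coaxial cylinders, large–small–large — a spool. Two 12 mm flanges and a 183 mm core give 12 + 183 + 12 = 207 mm.


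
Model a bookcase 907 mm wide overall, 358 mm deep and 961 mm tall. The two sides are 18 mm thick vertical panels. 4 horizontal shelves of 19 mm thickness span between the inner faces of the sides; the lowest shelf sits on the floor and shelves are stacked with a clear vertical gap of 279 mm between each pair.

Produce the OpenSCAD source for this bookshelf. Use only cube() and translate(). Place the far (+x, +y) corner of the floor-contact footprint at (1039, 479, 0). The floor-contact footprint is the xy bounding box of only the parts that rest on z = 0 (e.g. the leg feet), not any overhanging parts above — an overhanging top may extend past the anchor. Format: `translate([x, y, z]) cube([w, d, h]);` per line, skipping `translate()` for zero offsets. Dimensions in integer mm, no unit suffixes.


translate([132, 121, 0]) cube([18, 358, 961]);
translate([1021, 121, 0]) cube([18, 358, 961]);
translate([150, 121, 0]) cube([871, 358, 19]);
translate([150, 121, 298]) cube([871, 358, 19]);
translate([150, 121, 596]) cube([871, 358, 19]);
translate([150, 121, 894]) cube([871, 358, 19]);


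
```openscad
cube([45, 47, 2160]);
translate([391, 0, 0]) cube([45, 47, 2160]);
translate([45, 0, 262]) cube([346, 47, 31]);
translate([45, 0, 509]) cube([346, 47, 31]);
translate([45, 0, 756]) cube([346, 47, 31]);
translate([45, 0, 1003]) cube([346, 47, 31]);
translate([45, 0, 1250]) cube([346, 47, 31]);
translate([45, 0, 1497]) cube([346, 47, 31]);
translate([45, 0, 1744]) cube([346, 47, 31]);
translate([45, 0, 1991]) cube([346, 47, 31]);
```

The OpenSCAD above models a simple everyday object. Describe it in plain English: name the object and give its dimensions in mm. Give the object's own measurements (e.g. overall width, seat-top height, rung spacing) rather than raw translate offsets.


A straight ladder. Two 45×47 mm vertical rails, 2160 mm tall, stand 436 mm apart (outside-to-outside) with their front faces coplanar on the −y side. 8 rungs, each 47 mm deep and 31 mm tall, span between the inner faces of the rails, front faces flush with the rails. The lowest rung's underside is at z = 262 mm and rungs are spaced 247 mm apart (underside to underside).


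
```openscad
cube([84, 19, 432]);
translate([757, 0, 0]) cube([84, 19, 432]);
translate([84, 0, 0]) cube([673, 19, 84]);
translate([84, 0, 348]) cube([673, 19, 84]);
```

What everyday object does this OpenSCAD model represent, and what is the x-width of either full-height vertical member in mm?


A picture frame. The border width is 84 mm.

Four thin pieces enclosing a rectangular opening — a picture frame. The two full-height stiles are 432 mm tall; the top rail sits at z = 348 and is 84 mm tall, so the border above the opening is 432 − 348 = 84 mm, matching the stile x-width.


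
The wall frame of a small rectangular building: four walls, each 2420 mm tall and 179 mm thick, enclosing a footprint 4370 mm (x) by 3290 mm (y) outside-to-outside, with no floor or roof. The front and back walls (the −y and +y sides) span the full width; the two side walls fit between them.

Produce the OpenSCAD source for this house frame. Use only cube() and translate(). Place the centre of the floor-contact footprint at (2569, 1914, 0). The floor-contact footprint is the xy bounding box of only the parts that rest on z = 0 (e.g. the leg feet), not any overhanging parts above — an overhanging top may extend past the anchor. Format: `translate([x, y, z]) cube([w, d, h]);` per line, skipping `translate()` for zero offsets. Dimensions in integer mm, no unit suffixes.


translate([384, 269, 0]) cube([4370, 179, 2420]);
translate([384, 3380, 0]) cube([4370, 179, 2420]);
translate([384, 448, 0]) cube([179, 2932, 2420]);
translate([4575, 448, 0]) cube([179, 2932, 2420]);


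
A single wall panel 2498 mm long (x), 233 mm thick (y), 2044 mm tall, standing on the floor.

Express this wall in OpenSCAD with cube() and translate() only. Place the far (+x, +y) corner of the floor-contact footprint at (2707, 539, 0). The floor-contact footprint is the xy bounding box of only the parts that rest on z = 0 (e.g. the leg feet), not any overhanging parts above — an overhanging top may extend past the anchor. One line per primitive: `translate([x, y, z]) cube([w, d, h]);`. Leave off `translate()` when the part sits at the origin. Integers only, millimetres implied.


translate([209, 306, 0]) cube([2498, 233, 2044]);


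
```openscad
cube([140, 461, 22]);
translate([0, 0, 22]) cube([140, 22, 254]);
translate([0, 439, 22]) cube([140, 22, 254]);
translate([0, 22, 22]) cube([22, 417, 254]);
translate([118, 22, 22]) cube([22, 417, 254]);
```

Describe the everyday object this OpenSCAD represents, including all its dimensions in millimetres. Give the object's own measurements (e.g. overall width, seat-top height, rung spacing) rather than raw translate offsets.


An open-topped rectangular box: outside dimensions 140×461×276 mm, with a uniform wall and base thickness of 22 mm. The base is a full 140×461 slab on the floor; four walls sit on top of the base. The front and back walls (the −y and +y sides) span the full width; the two side walls fit between them.


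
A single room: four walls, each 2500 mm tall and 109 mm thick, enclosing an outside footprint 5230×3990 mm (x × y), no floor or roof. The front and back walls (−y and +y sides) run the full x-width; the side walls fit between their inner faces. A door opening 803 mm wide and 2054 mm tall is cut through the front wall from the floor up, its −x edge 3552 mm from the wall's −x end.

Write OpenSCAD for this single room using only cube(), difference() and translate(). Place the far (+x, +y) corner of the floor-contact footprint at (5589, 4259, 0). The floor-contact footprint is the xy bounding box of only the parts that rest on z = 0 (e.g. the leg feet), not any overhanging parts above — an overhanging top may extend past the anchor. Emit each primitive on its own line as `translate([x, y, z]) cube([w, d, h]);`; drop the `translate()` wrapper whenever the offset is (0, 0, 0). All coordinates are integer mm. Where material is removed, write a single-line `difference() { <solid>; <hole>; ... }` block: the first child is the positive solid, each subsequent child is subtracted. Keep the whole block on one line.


difference() { translate([359, 269, 0]) cube([5230, 109, 2500]); translate([3911, 269, 0]) cube([803, 109, 2054]); }
translate([359, 4150, 0]) cube([5230, 109, 2500]);
translate([359, 378, 0]) cube([109, 3772, 2500]);
translate([5480, 378, 0]) cube([109, 3772, 2500]);


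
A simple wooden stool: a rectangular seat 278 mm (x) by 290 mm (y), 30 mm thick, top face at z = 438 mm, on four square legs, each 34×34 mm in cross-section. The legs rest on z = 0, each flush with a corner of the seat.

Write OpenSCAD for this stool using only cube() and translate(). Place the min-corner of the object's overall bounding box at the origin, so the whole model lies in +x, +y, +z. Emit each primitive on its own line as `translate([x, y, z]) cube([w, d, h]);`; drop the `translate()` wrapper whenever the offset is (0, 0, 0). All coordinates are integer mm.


// leg_h = 438 - 30 = 408
translate([0, 0, 408]) cube([278, 290, 30]);
cube([34, 34, 408]);
translate([244, 0, 0]) cube([34, 34, 408]);
translate([0, 256, 0]) cube([34, 34, 408]);
translate([244, 256, 0]) cube([34, 34, 408]);


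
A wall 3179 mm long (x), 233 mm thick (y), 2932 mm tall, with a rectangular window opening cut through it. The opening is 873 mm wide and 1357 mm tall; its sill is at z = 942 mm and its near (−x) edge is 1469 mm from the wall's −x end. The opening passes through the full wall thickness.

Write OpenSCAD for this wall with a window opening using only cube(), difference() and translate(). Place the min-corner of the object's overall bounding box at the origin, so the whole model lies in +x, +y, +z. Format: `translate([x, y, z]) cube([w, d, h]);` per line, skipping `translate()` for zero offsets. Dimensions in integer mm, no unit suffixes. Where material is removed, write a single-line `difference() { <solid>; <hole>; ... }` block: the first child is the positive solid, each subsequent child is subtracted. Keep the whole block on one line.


difference() { cube([3179, 233, 2932]); translate([1469, 0, 942]) cube([873, 233, 1357]); }
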